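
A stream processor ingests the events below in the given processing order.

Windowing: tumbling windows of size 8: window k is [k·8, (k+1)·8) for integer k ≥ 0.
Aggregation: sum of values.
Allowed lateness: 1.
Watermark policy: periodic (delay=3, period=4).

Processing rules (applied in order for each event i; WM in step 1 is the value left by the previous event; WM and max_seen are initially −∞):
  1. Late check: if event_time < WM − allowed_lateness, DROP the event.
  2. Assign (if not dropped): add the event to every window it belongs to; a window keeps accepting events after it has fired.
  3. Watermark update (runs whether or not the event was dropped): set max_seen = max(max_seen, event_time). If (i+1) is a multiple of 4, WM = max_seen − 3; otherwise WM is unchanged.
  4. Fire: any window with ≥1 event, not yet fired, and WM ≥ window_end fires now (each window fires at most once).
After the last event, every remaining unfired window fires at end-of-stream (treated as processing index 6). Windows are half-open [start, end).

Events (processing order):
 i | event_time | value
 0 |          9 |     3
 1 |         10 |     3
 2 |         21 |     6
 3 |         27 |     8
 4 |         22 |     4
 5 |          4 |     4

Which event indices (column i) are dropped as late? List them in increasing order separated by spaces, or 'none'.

i=0 t=9 v=3: → [8,16); WM=−∞
i=1 t=10 v=3: → [8,16); WM=−∞
i=2 t=21 v=6: → [16,24); WM=−∞
i=3 t=27 v=8: → [24,32); WM=24; [8,16) fires=6 [16,24) fires=6
i=4 t=22 v=4: DROP (t<24-1); WM=24
i=5 t=4 v=4: DROP (t<24-1); WM=24

4 5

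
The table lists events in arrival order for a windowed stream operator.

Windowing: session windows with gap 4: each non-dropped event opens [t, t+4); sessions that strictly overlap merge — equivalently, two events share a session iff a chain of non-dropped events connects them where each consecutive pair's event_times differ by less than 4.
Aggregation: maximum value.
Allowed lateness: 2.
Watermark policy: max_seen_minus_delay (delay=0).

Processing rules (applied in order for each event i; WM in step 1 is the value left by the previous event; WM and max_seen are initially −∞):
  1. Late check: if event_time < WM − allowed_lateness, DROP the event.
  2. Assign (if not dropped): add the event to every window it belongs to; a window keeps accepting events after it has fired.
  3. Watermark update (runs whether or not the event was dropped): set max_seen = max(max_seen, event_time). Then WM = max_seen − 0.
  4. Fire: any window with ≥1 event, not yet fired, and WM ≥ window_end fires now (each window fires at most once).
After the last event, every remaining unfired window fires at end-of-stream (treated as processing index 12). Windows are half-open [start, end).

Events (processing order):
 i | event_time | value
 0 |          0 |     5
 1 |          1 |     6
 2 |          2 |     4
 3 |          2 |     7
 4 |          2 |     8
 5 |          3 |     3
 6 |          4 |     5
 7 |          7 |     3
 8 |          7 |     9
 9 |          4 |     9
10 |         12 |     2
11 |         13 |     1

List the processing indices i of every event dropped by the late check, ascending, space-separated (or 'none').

i=0 t=0 v=5: → [0,4); WM=0
i=1 t=1 v=6: → [0,5); WM=1
i=2 t=2 v=4: → [0,6); WM=2
i=3 t=2 v=7: → [0,6); WM=2
i=4 t=2 v=8: → [0,6); WM=2
i=5 t=3 v=3: → [0,7); WM=3
i=6 t=4 v=5: → [0,8); WM=4
i=7 t=7 v=3: → [0,11); WM=7
i=8 t=7 v=9: → [0,11); WM=7
i=9 t=4 v=9: DROP (t<7-2); WM=7
i=10 t=12 v=2: → [12,16); WM=12
i=11 t=13 v=1: → [12,17); WM=13

9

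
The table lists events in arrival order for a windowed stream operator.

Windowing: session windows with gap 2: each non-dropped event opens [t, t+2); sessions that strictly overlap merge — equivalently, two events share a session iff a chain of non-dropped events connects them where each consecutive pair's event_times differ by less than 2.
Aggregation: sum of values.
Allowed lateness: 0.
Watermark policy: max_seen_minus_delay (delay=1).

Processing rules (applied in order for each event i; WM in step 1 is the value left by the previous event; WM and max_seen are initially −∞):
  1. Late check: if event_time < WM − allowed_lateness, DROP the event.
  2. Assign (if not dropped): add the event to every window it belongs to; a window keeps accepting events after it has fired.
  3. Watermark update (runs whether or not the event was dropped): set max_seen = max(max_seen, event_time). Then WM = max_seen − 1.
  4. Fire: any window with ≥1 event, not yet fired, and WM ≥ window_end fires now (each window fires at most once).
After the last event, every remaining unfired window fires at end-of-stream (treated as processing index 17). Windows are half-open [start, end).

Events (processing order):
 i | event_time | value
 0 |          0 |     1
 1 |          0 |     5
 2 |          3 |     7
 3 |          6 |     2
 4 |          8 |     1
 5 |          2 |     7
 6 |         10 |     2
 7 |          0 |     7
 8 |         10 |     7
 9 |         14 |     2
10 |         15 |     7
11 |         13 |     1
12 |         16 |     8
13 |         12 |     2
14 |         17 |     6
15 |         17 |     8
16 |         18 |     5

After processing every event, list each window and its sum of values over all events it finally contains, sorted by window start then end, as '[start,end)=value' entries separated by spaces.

[0,2)=6 [3,5)=7 [6,8)=2 [8,10)=1 [10,12)=9 [14,20)=36

i=0 t=0 v=1: → [0,2); WM=-1
i=1 t=0 v=5: → [0,2); WM=-1
i=2 t=3 v=7: → [3,5); WM=2
i=3 t=6 v=2: → [6,8); WM=5
i=4 t=8 v=1: → [8,10); WM=7
i=5 t=2 v=7: DROP (t<7-0); WM=7
i=6 t=10 v=2: → [10,12); WM=9
i=7 t=0 v=7: DROP (t<9-0); WM=9
i=8 t=10 v=7: → [10,12); WM=9
i=9 t=14 v=2: → [14,16); WM=13
i=10 t=15 v=7: → [14,17); WM=14
i=11 t=13 v=1: DROP (t<14-0); WM=14
i=12 t=16 v=8: → [14,18); WM=15
i=13 t=12 v=2: DROP (t<15-0); WM=15
i=14 t=17 v=6: → [14,19); WM=16
i=15 t=17 v=8: → [14,19); WM=16
i=16 t=18 v=5: → [14,20); WM=17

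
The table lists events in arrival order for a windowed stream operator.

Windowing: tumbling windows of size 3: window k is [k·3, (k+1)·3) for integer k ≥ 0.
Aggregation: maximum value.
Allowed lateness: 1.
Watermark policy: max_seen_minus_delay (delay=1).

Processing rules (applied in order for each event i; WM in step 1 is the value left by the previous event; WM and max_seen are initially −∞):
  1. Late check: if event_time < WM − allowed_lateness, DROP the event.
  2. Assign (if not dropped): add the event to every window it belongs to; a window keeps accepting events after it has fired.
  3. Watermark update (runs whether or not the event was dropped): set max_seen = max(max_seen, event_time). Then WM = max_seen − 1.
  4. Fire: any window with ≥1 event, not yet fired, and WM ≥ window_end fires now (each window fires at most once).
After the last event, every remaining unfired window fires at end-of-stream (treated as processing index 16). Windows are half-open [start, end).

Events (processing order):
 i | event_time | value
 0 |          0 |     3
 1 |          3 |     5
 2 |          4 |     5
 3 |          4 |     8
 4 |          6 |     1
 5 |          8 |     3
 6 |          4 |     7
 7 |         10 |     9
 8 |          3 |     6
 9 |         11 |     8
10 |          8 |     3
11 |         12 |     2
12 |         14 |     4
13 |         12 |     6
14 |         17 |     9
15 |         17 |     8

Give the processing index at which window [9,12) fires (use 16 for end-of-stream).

12

i=0 t=0 v=3: → [0,3); WM=-1
i=1 t=3 v=5: → [3,6); WM=2
i=2 t=4 v=5: → [3,6); WM=3; [0,3) fires=3
i=3 t=4 v=8: → [3,6); WM=3
i=4 t=6 v=1: → [6,9); WM=5
i=5 t=8 v=3: → [6,9); WM=7; [3,6) fires=8
i=6 t=4 v=7: DROP (t<7-1); WM=7
i=7 t=10 v=9: → [9,12); WM=9; [6,9) fires=3
i=8 t=3 v=6: DROP (t<9-1); WM=9
i=9 t=11 v=8: → [9,12); WM=10
i=10 t=8 v=3: DROP (t<10-1); WM=10
i=11 t=12 v=2: → [12,15); WM=11
i=12 t=14 v=4: → [12,15); WM=13; [9,12) fires=9
i=13 t=12 v=6: → [12,15); WM=13
i=14 t=17 v=9: → [15,18); WM=16; [12,15) fires=6
i=15 t=17 v=8: → [15,18); WM=16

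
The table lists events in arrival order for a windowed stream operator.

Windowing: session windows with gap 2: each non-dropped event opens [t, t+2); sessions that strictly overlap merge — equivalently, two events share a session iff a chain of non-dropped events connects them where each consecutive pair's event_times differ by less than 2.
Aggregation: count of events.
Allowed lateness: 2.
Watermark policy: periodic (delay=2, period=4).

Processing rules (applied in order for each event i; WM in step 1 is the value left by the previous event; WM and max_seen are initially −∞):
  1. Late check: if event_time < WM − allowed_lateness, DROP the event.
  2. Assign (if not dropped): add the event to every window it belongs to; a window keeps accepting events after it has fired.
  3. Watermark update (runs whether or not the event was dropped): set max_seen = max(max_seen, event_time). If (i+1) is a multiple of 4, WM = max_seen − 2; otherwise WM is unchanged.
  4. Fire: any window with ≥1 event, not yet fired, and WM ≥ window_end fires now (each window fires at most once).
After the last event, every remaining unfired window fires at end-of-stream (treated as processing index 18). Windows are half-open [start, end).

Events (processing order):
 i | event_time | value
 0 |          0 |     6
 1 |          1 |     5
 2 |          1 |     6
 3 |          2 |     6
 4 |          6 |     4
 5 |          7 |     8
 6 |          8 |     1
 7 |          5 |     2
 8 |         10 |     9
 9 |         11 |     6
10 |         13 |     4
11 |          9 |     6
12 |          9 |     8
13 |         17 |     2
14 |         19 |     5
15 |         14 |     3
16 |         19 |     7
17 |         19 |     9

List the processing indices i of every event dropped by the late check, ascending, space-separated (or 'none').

none

i=0 t=0 v=6: → [0,2); WM=−∞
i=1 t=1 v=5: → [0,3); WM=−∞
i=2 t=1 v=6: → [0,3); WM=−∞
i=3 t=2 v=6: → [0,4); WM=0
i=4 t=6 v=4: → [6,8); WM=0
i=5 t=7 v=8: → [6,9); WM=0
i=6 t=8 v=1: → [6,10); WM=0
i=7 t=5 v=2: → [5,10); WM=6
i=8 t=10 v=9: → [10,12); WM=6
i=9 t=11 v=6: → [10,13); WM=6
i=10 t=13 v=4: → [13,15); WM=6
i=11 t=9 v=6: → [5,13); WM=11
i=12 t=9 v=8: → [5,13); WM=11
i=13 t=17 v=2: → [17,19); WM=11
i=14 t=19 v=5: → [19,21); WM=11
i=15 t=14 v=3: → [13,16); WM=17
i=16 t=19 v=7: → [19,21); WM=17
i=17 t=19 v=9: → [19,21); WM=17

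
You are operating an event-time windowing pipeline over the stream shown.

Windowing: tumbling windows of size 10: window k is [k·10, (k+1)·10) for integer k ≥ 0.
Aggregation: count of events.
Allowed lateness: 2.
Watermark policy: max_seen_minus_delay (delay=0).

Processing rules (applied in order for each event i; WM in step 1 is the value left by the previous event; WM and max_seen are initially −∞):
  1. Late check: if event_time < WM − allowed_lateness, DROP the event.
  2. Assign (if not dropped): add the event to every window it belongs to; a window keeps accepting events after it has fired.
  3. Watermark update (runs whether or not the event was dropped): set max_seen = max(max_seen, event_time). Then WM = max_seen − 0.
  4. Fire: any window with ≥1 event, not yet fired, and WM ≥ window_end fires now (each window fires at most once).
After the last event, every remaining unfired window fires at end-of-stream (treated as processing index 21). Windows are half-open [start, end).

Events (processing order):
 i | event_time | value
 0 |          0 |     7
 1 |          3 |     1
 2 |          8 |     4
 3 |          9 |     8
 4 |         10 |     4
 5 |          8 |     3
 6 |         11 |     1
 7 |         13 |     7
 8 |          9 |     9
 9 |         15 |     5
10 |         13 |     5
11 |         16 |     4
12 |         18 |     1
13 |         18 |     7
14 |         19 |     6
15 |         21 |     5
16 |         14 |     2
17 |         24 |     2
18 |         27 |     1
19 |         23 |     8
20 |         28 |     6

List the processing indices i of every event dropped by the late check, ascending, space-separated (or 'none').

i=0 t=0 v=7: → [0,10); WM=0
i=1 t=3 v=1: → [0,10); WM=3
i=2 t=8 v=4: → [0,10); WM=8
i=3 t=9 v=8: → [0,10); WM=9
i=4 t=10 v=4: → [10,20); WM=10; [0,10) fires=4
i=5 t=8 v=3: → [0,10); WM=10
i=6 t=11 v=1: → [10,20); WM=11
i=7 t=13 v=7: → [10,20); WM=13
i=8 t=9 v=9: DROP (t<13-2); WM=13
i=9 t=15 v=5: → [10,20); WM=15
i=10 t=13 v=5: → [10,20); WM=15
i=11 t=16 v=4: → [10,20); WM=16
i=12 t=18 v=1: → [10,20); WM=18
i=13 t=18 v=7: → [10,20); WM=18
i=14 t=19 v=6: → [10,20); WM=19
i=15 t=21 v=5: → [20,30); WM=21; [10,20) fires=9
i=16 t=14 v=2: DROP (t<21-2); WM=21
i=17 t=24 v=2: → [20,30); WM=24
i=18 t=27 v=1: → [20,30); WM=27
i=19 t=23 v=8: DROP (t<27-2); WM=27
i=20 t=28 v=6: → [20,30); WM=28

8 16 19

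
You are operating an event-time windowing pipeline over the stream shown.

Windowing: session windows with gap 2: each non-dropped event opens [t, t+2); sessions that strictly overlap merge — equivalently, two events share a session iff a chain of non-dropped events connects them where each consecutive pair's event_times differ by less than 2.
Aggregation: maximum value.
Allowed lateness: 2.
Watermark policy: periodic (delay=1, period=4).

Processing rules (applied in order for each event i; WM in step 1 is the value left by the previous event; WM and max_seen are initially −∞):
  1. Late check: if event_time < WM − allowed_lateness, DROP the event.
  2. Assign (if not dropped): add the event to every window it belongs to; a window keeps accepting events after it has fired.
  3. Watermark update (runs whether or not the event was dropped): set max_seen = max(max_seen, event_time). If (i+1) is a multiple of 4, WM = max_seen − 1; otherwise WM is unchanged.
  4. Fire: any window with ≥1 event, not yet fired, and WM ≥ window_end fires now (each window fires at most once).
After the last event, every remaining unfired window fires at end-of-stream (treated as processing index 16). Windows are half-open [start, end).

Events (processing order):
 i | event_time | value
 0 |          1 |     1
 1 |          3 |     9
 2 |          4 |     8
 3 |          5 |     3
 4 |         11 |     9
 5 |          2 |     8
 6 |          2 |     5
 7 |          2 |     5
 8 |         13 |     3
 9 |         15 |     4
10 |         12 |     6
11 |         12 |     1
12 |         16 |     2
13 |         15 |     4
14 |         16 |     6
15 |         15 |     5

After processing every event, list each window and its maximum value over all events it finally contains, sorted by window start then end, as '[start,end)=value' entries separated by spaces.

i=0 t=1 v=1: → [1,3); WM=−∞
i=1 t=3 v=9: → [3,5); WM=−∞
i=2 t=4 v=8: → [3,6); WM=−∞
i=3 t=5 v=3: → [3,7); WM=4
i=4 t=11 v=9: → [11,13); WM=4
i=5 t=2 v=8: → [1,7); WM=4
i=6 t=2 v=5: → [1,7); WM=4
i=7 t=2 v=5: → [1,7); WM=10
i=8 t=13 v=3: → [13,15); WM=10
i=9 t=15 v=4: → [15,17); WM=10
i=10 t=12 v=6: → [11,15); WM=10
i=11 t=12 v=1: → [11,15); WM=14
i=12 t=16 v=2: → [15,18); WM=14
i=13 t=15 v=4: → [15,18); WM=14
i=14 t=16 v=6: → [15,18); WM=14
i=15 t=15 v=5: → [15,18); WM=15

[1,7)=9 [11,15)=9 [15,18)=6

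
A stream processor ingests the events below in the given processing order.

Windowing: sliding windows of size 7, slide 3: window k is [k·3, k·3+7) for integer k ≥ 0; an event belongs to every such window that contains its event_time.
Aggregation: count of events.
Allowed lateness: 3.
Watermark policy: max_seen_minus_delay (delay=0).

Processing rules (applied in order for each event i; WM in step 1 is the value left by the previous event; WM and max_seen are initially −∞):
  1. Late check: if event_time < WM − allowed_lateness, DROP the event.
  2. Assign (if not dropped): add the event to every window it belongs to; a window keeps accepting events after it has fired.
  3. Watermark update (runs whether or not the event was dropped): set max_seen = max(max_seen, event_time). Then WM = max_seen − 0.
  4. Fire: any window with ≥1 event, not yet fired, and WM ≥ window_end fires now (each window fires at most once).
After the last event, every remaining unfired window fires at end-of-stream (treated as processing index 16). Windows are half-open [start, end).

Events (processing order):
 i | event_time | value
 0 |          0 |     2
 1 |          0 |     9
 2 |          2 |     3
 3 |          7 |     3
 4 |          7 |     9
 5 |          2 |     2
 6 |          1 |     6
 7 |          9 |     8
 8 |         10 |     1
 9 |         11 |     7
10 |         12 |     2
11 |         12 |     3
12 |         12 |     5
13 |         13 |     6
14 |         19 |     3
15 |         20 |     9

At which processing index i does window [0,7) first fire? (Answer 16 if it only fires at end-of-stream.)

i=0 t=0 v=2: → [0,7); WM=0
i=1 t=0 v=9: → [0,7); WM=0
i=2 t=2 v=3: → [0,7); WM=2
i=3 t=7 v=3: → [6,13),[3,10); WM=7; [0,7) fires=3
i=4 t=7 v=9: → [6,13),[3,10); WM=7
i=5 t=2 v=2: DROP (t<7-3); WM=7
i=6 t=1 v=6: DROP (t<7-3); WM=7
i=7 t=9 v=8: → [9,16),[6,13),[3,10); WM=9
i=8 t=10 v=1: → [9,16),[6,13); WM=10; [3,10) fires=3
i=9 t=11 v=7: → [9,16),[6,13); WM=11
i=10 t=12 v=2: → [12,19),[9,16),[6,13); WM=12
i=11 t=12 v=3: → [12,19),[9,16),[6,13); WM=12
i=12 t=12 v=5: → [12,19),[9,16),[6,13); WM=12
i=13 t=13 v=6: → [12,19),[9,16); WM=13; [6,13) fires=8
i=14 t=19 v=3: → [18,25),[15,22); WM=19; [9,16) fires=7 [12,19) fires=4
i=15 t=20 v=9: → [18,25),[15,22); WM=20

3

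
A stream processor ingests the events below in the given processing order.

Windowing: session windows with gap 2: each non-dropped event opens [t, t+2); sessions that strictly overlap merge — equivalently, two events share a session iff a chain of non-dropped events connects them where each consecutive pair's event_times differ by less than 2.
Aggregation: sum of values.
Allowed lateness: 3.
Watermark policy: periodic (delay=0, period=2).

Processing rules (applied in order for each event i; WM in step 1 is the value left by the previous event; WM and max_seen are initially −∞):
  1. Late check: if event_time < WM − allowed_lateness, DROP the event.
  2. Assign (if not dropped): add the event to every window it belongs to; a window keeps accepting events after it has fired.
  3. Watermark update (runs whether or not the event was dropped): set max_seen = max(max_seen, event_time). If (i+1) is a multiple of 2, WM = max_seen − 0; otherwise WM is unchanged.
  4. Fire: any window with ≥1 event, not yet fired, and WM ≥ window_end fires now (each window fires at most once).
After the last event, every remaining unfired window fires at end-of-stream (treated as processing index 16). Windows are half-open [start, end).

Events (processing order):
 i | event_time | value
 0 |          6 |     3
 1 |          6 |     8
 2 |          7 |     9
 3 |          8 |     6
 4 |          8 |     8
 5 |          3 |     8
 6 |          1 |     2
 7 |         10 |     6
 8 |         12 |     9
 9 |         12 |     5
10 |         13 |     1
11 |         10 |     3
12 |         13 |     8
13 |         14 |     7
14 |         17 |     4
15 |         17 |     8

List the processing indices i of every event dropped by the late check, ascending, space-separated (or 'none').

i=0 t=6 v=3: → [6,8); WM=−∞
i=1 t=6 v=8: → [6,8); WM=6
i=2 t=7 v=9: → [6,9); WM=6
i=3 t=8 v=6: → [6,10); WM=8
i=4 t=8 v=8: → [6,10); WM=8
i=5 t=3 v=8: DROP (t<8-3); WM=8
i=6 t=1 v=2: DROP (t<8-3); WM=8
i=7 t=10 v=6: → [10,12); WM=10
i=8 t=12 v=9: → [12,14); WM=10
i=9 t=12 v=5: → [12,14); WM=12
i=10 t=13 v=1: → [12,15); WM=12
i=11 t=10 v=3: → [10,12); WM=13
i=12 t=13 v=8: → [12,15); WM=13
i=13 t=14 v=7: → [12,16); WM=14
i=14 t=17 v=4: → [17,19); WM=14
i=15 t=17 v=8: → [17,19); WM=17

5 6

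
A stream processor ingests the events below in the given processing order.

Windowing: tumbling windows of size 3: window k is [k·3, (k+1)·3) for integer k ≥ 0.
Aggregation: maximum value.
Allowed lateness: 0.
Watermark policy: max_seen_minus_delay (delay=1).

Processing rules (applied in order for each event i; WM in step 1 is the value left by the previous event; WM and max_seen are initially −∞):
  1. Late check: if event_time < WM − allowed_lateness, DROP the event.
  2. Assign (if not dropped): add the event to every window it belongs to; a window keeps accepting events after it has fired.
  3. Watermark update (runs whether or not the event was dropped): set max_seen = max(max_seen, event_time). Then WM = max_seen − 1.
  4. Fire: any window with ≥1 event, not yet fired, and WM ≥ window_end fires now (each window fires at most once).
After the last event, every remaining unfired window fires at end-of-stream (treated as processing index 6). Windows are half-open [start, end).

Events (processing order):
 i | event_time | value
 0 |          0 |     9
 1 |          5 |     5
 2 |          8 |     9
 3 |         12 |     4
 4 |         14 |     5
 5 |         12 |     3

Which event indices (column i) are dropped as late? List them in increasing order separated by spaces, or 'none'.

5

i=0 t=0 v=9: → [0,3); WM=-1
i=1 t=5 v=5: → [3,6); WM=4; [0,3) fires=9
i=2 t=8 v=9: → [6,9); WM=7; [3,6) fires=5
i=3 t=12 v=4: → [12,15); WM=11; [6,9) fires=9
i=4 t=14 v=5: → [12,15); WM=13
i=5 t=12 v=3: DROP (t<13-0); WM=13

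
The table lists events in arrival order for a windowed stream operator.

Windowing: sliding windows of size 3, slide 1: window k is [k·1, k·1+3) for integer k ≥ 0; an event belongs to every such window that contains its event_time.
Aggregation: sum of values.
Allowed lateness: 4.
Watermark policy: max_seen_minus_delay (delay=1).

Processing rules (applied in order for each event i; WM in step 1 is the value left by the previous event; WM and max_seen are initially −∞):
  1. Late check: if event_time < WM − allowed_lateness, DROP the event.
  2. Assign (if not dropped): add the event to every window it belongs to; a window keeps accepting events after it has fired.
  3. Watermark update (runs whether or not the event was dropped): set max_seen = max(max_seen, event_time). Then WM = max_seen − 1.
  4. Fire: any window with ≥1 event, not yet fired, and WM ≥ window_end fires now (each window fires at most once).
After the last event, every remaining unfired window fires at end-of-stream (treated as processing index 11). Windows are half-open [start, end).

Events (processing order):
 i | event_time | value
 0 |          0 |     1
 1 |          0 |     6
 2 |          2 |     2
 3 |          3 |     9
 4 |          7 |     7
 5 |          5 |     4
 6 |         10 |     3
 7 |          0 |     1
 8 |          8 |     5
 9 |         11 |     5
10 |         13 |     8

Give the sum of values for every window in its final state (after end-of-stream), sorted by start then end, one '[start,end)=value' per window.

[0,3)=9 [1,4)=11 [2,5)=11 [3,6)=13 [4,7)=4 [5,8)=11 [6,9)=12 [7,10)=12 [8,11)=8 [9,12)=8 [10,13)=8 [11,14)=13 [12,15)=8 [13,16)=8

i=0 t=0 v=1: → [0,3); WM=-1
i=1 t=0 v=6: → [0,3); WM=-1
i=2 t=2 v=2: → [2,5),[1,4),[0,3); WM=1
i=3 t=3 v=9: → [3,6),[2,5),[1,4); WM=2
i=4 t=7 v=7: → [7,10),[6,9),[5,8); WM=6; [0,3) fires=9 [1,4) fires=11 [2,5) fires=11 [3,6) fires=9
i=5 t=5 v=4: → [5,8),[4,7),[3,6); WM=6
i=6 t=10 v=3: → [10,13),[9,12),[8,11); WM=9; [4,7) fires=4 [5,8) fires=11 [6,9) fires=7
i=7 t=0 v=1: DROP (t<9-4); WM=9
i=8 t=8 v=5: → [8,11),[7,10),[6,9); WM=9
i=9 t=11 v=5: → [11,14),[10,13),[9,12); WM=10; [7,10) fires=12
i=10 t=13 v=8: → [13,16),[12,15),[11,14); WM=12; [8,11) fires=8 [9,12) fires=8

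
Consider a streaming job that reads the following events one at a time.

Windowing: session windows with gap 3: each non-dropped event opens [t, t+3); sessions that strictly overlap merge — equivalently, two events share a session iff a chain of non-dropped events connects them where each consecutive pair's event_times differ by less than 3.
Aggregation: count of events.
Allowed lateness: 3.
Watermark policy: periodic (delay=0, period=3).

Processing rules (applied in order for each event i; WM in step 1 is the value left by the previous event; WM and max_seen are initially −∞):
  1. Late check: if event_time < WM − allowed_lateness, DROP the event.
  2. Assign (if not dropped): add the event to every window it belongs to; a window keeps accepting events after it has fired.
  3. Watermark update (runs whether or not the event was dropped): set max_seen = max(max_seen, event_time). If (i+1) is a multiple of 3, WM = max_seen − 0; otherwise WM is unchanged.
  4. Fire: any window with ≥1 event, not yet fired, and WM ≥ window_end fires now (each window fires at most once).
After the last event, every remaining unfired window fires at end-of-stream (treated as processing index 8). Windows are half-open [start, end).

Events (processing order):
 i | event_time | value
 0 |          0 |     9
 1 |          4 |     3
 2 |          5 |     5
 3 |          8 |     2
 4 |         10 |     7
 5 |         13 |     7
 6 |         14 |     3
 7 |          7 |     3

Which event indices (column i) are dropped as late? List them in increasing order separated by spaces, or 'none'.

i=0 t=0 v=9: → [0,3); WM=−∞
i=1 t=4 v=3: → [4,7); WM=−∞
i=2 t=5 v=5: → [4,8); WM=5
i=3 t=8 v=2: → [8,11); WM=5
i=4 t=10 v=7: → [8,13); WM=5
i=5 t=13 v=7: → [13,16); WM=13
i=6 t=14 v=3: → [13,17); WM=13
i=7 t=7 v=3: DROP (t<13-3); WM=13

7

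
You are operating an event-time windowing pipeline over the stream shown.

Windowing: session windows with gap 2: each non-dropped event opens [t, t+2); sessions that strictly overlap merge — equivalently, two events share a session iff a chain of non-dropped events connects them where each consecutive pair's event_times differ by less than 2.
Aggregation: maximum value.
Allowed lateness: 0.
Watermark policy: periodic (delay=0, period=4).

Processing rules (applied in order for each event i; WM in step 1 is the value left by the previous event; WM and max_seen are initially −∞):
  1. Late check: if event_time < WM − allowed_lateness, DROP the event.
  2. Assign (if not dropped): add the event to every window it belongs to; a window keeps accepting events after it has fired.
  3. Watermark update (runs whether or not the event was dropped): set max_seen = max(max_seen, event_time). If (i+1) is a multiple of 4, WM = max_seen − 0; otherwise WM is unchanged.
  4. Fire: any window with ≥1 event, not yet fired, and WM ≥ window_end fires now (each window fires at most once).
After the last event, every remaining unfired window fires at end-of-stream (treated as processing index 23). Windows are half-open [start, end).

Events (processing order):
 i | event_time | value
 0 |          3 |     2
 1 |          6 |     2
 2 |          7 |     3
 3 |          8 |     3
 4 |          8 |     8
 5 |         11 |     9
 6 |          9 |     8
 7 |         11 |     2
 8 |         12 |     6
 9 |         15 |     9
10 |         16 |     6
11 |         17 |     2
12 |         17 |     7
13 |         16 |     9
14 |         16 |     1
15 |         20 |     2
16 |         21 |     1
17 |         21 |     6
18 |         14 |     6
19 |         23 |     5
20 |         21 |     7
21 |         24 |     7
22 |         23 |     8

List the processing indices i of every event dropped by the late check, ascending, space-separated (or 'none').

13 14 18 20

i=0 t=3 v=2: → [3,5); WM=−∞
i=1 t=6 v=2: → [6,8); WM=−∞
i=2 t=7 v=3: → [6,9); WM=−∞
i=3 t=8 v=3: → [6,10); WM=8
i=4 t=8 v=8: → [6,10); WM=8
i=5 t=11 v=9: → [11,13); WM=8
i=6 t=9 v=8: → [6,11); WM=8
i=7 t=11 v=2: → [11,13); WM=11
i=8 t=12 v=6: → [11,14); WM=11
i=9 t=15 v=9: → [15,17); WM=11
i=10 t=16 v=6: → [15,18); WM=11
i=11 t=17 v=2: → [15,19); WM=17
i=12 t=17 v=7: → [15,19); WM=17
i=13 t=16 v=9: DROP (t<17-0); WM=17
i=14 t=16 v=1: DROP (t<17-0); WM=17
i=15 t=20 v=2: → [20,22); WM=20
i=16 t=21 v=1: → [20,23); WM=20
i=17 t=21 v=6: → [20,23); WM=20
i=18 t=14 v=6: DROP (t<20-0); WM=20
i=19 t=23 v=5: → [23,25); WM=23
i=20 t=21 v=7: DROP (t<23-0); WM=23
i=21 t=24 v=7: → [23,26); WM=23
i=22 t=23 v=8: → [23,26); WM=23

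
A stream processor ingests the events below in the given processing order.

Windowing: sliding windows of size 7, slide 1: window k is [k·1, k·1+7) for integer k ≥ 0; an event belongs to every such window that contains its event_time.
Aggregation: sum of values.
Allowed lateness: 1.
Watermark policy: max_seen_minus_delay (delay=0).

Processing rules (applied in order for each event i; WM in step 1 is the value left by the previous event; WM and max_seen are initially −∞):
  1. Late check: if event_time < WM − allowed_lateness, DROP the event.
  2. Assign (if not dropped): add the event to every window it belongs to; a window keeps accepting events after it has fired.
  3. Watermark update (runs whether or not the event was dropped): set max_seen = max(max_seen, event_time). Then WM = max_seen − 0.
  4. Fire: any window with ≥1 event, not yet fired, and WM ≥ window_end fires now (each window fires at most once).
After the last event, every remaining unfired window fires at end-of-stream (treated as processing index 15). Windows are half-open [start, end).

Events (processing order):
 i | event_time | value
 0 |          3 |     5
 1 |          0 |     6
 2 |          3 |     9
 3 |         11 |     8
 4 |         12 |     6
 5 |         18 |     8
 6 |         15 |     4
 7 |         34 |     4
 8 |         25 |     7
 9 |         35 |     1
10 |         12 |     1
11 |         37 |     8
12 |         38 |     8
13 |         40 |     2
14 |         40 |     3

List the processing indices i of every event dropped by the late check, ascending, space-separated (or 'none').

i=0 t=3 v=5: → [3,10),[2,9),[1,8),[0,7); WM=3
i=1 t=0 v=6: DROP (t<3-1); WM=3
i=2 t=3 v=9: → [3,10),[2,9),[1,8),[0,7); WM=3
i=3 t=11 v=8: → [11,18),[10,17),[9,16),[8,15),[7,14),[6,13),[5,12); WM=11; [0,7) fires=14 [1,8) fires=14 [2,9) fires=14 [3,10) fires=14
i=4 t=12 v=6: → [12,19),[11,18),[10,17),[9,16),[8,15),[7,14),[6,13); WM=12; [5,12) fires=8
i=5 t=18 v=8: → [18,25),[17,24),[16,23),[15,22),[14,21),[13,20),[12,19); WM=18; [6,13) fires=14 [7,14) fires=14 [8,15) fires=14 [9,16) fires=14 [10,17) fires=14 [11,18) fires=14
i=6 t=15 v=4: DROP (t<18-1); WM=18
i=7 t=34 v=4: → [34,41),[33,40),[32,39),[31,38),[30,37),[29,36),[28,35); WM=34; [12,19) fires=14 [13,20) fires=8 [14,21) fires=8 [15,22) fires=8 [16,23) fires=8 [17,24) fires=8 [18,25) fires=8
i=8 t=25 v=7: DROP (t<34-1); WM=34
i=9 t=35 v=1: → [35,42),[34,41),[33,40),[32,39),[31,38),[30,37),[29,36); WM=35; [28,35) fires=4
i=10 t=12 v=1: DROP (t<35-1); WM=35
i=11 t=37 v=8: → [37,44),[36,43),[35,42),[34,41),[33,40),[32,39),[31,38); WM=37; [29,36) fires=5 [30,37) fires=5
i=12 t=38 v=8: → [38,45),[37,44),[36,43),[35,42),[34,41),[33,40),[32,39); WM=38; [31,38) fires=13
i=13 t=40 v=2: → [40,47),[39,46),[38,45),[37,44),[36,43),[35,42),[34,41); WM=40; [32,39) fires=21 [33,40) fires=21
i=14 t=40 v=3: → [40,47),[39,46),[38,45),[37,44),[36,43),[35,42),[34,41); WM=40

1 6 8 10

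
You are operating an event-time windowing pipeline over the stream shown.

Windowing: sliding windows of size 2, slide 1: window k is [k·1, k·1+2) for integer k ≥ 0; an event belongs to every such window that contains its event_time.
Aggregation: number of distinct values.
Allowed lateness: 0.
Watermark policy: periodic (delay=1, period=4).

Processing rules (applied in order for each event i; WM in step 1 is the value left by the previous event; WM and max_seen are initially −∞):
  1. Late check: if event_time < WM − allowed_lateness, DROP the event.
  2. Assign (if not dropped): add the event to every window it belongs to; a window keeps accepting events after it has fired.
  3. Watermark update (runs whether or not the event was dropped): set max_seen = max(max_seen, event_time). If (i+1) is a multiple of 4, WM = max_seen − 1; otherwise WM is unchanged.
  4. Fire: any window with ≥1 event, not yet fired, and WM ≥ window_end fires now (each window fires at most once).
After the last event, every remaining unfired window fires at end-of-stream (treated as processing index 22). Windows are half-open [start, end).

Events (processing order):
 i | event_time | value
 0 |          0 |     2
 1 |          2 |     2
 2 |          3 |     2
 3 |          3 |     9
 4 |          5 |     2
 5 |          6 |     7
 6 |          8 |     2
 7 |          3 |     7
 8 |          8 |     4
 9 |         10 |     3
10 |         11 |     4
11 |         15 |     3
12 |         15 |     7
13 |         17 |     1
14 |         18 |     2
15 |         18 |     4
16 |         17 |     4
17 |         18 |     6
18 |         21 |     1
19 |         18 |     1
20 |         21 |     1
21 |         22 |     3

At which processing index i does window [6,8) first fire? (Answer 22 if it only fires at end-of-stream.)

11

i=0 t=0 v=2: → [0,2); WM=−∞
i=1 t=2 v=2: → [2,4),[1,3); WM=−∞
i=2 t=3 v=2: → [3,5),[2,4); WM=−∞
i=3 t=3 v=9: → [3,5),[2,4); WM=2; [0,2) fires=1
i=4 t=5 v=2: → [5,7),[4,6); WM=2
i=5 t=6 v=7: → [6,8),[5,7); WM=2
i=6 t=8 v=2: → [8,10),[7,9); WM=2
i=7 t=3 v=7: → [3,5),[2,4); WM=7; [1,3) fires=1 [2,4) fires=3 [3,5) fires=3 [4,6) fires=1 [5,7) fires=2
i=8 t=8 v=4: → [8,10),[7,9); WM=7
i=9 t=10 v=3: → [10,12),[9,11); WM=7
i=10 t=11 v=4: → [11,13),[10,12); WM=7
i=11 t=15 v=3: → [15,17),[14,16); WM=14; [6,8) fires=1 [7,9) fires=2 [8,10) fires=2 [9,11) fires=1 [10,12) fires=2 [11,13) fires=1
i=12 t=15 v=7: → [15,17),[14,16); WM=14
i=13 t=17 v=1: → [17,19),[16,18); WM=14
i=14 t=18 v=2: → [18,20),[17,19); WM=14
i=15 t=18 v=4: → [18,20),[17,19); WM=17; [14,16) fires=2 [15,17) fires=2
i=16 t=17 v=4: → [17,19),[16,18); WM=17
i=17 t=18 v=6: → [18,20),[17,19); WM=17
i=18 t=21 v=1: → [21,23),[20,22); WM=17
i=19 t=18 v=1: → [18,20),[17,19); WM=20; [16,18) fires=2 [17,19) fires=4 [18,20) fires=4
i=20 t=21 v=1: → [21,23),[20,22); WM=20
i=21 t=22 v=3: → [22,24),[21,23); WM=20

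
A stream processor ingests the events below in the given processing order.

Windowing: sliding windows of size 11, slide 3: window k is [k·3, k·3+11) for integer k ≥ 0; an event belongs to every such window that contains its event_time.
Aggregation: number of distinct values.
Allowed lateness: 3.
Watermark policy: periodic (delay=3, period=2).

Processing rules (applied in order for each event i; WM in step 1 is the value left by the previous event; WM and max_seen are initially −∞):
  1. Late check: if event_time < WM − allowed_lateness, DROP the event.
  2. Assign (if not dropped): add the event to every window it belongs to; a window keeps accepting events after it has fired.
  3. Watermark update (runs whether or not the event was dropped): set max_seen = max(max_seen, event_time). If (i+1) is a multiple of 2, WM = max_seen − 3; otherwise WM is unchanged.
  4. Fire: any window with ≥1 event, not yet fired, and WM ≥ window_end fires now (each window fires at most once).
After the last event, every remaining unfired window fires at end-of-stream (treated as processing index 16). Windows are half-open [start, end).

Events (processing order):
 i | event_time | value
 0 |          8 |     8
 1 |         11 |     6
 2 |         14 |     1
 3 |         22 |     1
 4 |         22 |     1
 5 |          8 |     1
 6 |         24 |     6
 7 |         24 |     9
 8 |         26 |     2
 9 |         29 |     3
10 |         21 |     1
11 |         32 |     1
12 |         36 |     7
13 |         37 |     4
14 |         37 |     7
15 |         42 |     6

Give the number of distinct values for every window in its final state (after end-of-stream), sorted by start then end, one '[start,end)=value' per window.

i=0 t=8 v=8: → [6,17),[3,14),[0,11); WM=−∞
i=1 t=11 v=6: → [9,20),[6,17),[3,14); WM=8
i=2 t=14 v=1: → [12,23),[9,20),[6,17); WM=8
i=3 t=22 v=1: → [21,32),[18,29),[15,26),[12,23); WM=19; [0,11) fires=1 [3,14) fires=2 [6,17) fires=3
i=4 t=22 v=1: → [21,32),[18,29),[15,26),[12,23); WM=19
i=5 t=8 v=1: DROP (t<19-3); WM=19
i=6 t=24 v=6: → [24,35),[21,32),[18,29),[15,26); WM=19
i=7 t=24 v=9: → [24,35),[21,32),[18,29),[15,26); WM=21; [9,20) fires=2
i=8 t=26 v=2: → [24,35),[21,32),[18,29); WM=21
i=9 t=29 v=3: → [27,38),[24,35),[21,32); WM=26; [12,23) fires=1 [15,26) fires=3
i=10 t=21 v=1: DROP (t<26-3); WM=26
i=11 t=32 v=1: → [30,41),[27,38),[24,35); WM=29; [18,29) fires=4
i=12 t=36 v=7: → [36,47),[33,44),[30,41),[27,38); WM=29
i=13 t=37 v=4: → [36,47),[33,44),[30,41),[27,38); WM=34; [21,32) fires=5
i=14 t=37 v=7: → [36,47),[33,44),[30,41),[27,38); WM=34
i=15 t=42 v=6: → [42,53),[39,50),[36,47),[33,44); WM=39; [24,35) fires=5 [27,38) fires=4

[0,11)=1 [3,14)=2 [6,17)=3 [9,20)=2 [12,23)=1 [15,26)=3 [18,29)=4 [21,32)=5 [24,35)=5 [27,38)=4 [30,41)=3 [33,44)=3 [36,47)=3 [39,50)=1 [42,53)=1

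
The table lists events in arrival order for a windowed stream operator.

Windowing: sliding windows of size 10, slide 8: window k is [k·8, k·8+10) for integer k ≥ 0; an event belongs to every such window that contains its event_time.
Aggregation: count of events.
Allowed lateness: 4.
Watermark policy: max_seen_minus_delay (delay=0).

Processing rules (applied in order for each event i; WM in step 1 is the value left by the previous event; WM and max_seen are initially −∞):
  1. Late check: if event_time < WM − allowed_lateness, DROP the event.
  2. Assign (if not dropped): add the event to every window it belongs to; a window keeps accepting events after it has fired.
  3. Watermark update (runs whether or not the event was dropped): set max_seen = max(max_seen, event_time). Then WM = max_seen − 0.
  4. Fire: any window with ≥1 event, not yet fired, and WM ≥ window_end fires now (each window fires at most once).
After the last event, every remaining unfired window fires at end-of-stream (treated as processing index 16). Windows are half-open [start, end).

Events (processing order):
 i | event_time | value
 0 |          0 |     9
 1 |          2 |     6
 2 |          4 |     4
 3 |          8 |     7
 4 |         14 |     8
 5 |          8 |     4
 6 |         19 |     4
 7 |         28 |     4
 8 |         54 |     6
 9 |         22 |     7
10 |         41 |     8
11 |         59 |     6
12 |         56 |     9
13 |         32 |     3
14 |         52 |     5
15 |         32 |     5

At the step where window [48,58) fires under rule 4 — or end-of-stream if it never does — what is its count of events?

1

i=0 t=0 v=9: → [0,10); WM=0
i=1 t=2 v=6: → [0,10); WM=2
i=2 t=4 v=4: → [0,10); WM=4
i=3 t=8 v=7: → [8,18),[0,10); WM=8
i=4 t=14 v=8: → [8,18); WM=14; [0,10) fires=4
i=5 t=8 v=4: DROP (t<14-4); WM=14
i=6 t=19 v=4: → [16,26); WM=19; [8,18) fires=2
i=7 t=28 v=4: → [24,34); WM=28; [16,26) fires=1
i=8 t=54 v=6: → [48,58); WM=54; [24,34) fires=1
i=9 t=22 v=7: DROP (t<54-4); WM=54
i=10 t=41 v=8: DROP (t<54-4); WM=54
i=11 t=59 v=6: → [56,66); WM=59; [48,58) fires=1
i=12 t=56 v=9: → [56,66),[48,58); WM=59
i=13 t=32 v=3: DROP (t<59-4); WM=59
i=14 t=52 v=5: DROP (t<59-4); WM=59
i=15 t=32 v=5: DROP (t<59-4); WM=59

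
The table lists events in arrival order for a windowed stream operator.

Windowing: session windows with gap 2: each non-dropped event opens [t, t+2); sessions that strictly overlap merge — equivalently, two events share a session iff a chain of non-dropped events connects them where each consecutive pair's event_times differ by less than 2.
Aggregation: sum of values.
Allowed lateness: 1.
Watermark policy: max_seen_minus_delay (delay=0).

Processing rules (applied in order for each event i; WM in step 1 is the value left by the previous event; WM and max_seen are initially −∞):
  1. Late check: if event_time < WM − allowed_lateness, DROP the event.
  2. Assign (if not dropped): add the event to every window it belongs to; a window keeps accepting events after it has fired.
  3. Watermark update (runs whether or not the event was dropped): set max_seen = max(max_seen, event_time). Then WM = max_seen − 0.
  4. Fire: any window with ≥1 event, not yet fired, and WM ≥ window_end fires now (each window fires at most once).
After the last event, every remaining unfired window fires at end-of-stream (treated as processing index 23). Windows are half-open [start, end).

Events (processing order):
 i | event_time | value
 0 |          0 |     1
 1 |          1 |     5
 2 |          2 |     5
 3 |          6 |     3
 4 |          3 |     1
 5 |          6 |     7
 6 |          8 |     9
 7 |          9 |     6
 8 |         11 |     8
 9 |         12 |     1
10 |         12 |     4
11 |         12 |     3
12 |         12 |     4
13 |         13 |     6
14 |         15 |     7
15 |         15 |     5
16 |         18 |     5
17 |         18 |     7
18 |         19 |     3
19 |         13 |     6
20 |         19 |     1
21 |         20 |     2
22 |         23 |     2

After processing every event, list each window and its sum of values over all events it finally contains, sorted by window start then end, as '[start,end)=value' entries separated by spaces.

[0,4)=11 [6,8)=10 [8,11)=15 [11,15)=26 [15,17)=12 [18,22)=18 [23,25)=2

i=0 t=0 v=1: → [0,2); WM=0
i=1 t=1 v=5: → [0,3); WM=1
i=2 t=2 v=5: → [0,4); WM=2
i=3 t=6 v=3: → [6,8); WM=6
i=4 t=3 v=1: DROP (t<6-1); WM=6
i=5 t=6 v=7: → [6,8); WM=6
i=6 t=8 v=9: → [8,10); WM=8
i=7 t=9 v=6: → [8,11); WM=9
i=8 t=11 v=8: → [11,13); WM=11
i=9 t=12 v=1: → [11,14); WM=12
i=10 t=12 v=4: → [11,14); WM=12
i=11 t=12 v=3: → [11,14); WM=12
i=12 t=12 v=4: → [11,14); WM=12
i=13 t=13 v=6: → [11,15); WM=13
i=14 t=15 v=7: → [15,17); WM=15
i=15 t=15 v=5: → [15,17); WM=15
i=16 t=18 v=5: → [18,20); WM=18
i=17 t=18 v=7: → [18,20); WM=18
i=18 t=19 v=3: → [18,21); WM=19
i=19 t=13 v=6: DROP (t<19-1); WM=19
i=20 t=19 v=1: → [18,21); WM=19
i=21 t=20 v=2: → [18,22); WM=20
i=22 t=23 v=2: → [23,25); WM=23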